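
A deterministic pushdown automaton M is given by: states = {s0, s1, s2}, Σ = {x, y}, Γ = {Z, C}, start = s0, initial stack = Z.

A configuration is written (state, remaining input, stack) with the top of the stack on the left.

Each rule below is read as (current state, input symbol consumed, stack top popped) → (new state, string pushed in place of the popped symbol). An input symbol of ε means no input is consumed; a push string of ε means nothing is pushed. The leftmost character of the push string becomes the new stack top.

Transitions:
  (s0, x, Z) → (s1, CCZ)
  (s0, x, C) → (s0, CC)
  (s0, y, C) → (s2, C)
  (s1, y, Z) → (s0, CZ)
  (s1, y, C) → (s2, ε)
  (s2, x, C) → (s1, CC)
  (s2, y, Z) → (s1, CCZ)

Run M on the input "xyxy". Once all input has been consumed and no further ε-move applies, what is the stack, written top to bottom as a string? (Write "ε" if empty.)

(s0, xyxy, Z) ⊢ (s1, yxy, CCZ) ⊢ (s2, xy, CZ) ⊢ (s1, y, CCZ) ⊢ (s2, ε, CZ)
All input consumed in state s2 with stack CZ.

CZ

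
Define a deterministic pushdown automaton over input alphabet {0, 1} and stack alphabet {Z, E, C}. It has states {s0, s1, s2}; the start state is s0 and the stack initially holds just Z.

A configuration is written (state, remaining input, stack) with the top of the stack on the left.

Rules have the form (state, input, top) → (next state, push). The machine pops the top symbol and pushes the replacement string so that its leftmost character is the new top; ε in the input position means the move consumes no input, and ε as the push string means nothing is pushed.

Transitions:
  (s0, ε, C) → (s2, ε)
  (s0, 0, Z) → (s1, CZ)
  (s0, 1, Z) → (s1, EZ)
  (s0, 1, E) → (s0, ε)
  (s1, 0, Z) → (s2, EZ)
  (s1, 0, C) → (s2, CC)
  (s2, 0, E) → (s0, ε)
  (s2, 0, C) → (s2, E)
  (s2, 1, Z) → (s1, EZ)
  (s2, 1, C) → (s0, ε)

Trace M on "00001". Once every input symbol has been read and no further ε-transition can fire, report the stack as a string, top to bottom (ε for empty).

EZ

(s0, 00001, Z)
  read 0, top Z: go to s1, push CZ → (s1, 0001, CZ)
  read 0, top C: go to s2, push CC → (s2, 001, CCZ)
  read 0, top C: go to s2, push E → (s2, 01, ECZ)
  read 0, top E: go to s0, push ε → (s0, 1, CZ)
  ε-move, top C: go to s2, push ε → (s2, 1, Z)
  read 1, top Z: go to s1, push EZ → (s1, ε, EZ)
All input consumed in state s1 with stack EZ.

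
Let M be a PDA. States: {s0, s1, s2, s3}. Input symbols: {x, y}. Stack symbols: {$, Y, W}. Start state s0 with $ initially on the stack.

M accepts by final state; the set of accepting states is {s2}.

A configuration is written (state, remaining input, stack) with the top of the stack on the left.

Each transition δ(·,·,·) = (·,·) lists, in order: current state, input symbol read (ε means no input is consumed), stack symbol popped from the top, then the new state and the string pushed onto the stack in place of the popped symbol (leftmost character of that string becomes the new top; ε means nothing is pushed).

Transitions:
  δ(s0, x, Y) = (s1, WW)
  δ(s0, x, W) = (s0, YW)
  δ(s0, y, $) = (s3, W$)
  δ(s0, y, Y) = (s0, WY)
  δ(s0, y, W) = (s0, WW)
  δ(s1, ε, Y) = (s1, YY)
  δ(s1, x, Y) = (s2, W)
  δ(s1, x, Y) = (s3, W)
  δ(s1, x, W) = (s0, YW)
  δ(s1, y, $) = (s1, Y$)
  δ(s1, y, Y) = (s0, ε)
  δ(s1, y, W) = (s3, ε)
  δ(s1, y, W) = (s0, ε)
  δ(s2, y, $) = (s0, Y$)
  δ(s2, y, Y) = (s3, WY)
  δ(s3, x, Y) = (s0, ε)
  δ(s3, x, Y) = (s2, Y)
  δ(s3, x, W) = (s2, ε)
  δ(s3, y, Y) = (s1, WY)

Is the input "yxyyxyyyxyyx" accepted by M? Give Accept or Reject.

No computation consumes all input and reaches a final state.

Reject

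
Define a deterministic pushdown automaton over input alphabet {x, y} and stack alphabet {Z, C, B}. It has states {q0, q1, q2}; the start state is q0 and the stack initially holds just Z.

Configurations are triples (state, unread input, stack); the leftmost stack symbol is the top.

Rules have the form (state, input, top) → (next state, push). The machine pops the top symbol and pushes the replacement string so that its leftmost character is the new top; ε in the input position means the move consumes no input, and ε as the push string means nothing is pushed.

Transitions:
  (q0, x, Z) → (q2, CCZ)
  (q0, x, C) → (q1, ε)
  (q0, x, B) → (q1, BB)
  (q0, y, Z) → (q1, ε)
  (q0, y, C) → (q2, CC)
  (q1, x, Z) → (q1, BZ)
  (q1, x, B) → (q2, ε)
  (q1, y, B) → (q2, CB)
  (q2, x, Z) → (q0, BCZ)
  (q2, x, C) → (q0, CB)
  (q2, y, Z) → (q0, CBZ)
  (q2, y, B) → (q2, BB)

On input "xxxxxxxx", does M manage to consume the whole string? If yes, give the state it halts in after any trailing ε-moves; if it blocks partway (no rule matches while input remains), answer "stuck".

(q0, xxxxxxxx, Z)
  read x, top Z: go to q2, push CCZ → (q2, xxxxxxx, CCZ)
  read x, top C: go to q0, push CB → (q0, xxxxxx, CBCZ)
  read x, top C: go to q1, push ε → (q1, xxxxx, BCZ)
  read x, top B: go to q2, push ε → (q2, xxxx, CZ)
  read x, top C: go to q0, push CB → (q0, xxx, CBZ)
  read x, top C: go to q1, push ε → (q1, xx, BZ)
  read x, top B: go to q2, push ε → (q2, x, Z)
  read x, top Z: go to q0, push BCZ → (q0, ε, BCZ)
All input consumed; M is in state q0.

q0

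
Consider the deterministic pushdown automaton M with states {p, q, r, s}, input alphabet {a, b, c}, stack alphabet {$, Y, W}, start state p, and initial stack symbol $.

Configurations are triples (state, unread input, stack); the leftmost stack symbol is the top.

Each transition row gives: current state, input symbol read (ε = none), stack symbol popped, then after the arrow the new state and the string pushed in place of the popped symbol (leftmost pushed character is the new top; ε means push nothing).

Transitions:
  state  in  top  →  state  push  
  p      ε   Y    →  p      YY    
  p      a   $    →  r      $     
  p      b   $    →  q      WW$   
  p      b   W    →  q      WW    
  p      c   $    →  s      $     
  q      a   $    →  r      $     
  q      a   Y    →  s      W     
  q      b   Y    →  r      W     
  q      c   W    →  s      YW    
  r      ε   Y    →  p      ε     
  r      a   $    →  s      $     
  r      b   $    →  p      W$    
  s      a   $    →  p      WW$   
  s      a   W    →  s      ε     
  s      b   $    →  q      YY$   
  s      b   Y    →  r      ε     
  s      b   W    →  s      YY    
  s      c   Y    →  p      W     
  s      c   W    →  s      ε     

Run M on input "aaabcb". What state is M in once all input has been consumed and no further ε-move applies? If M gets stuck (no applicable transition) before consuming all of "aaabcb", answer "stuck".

(p, aaabcb, $) ⊢ (r, aabcb, $) ⊢ (s, abcb, $) ⊢ (p, bcb, WW$) ⊢ (q, cb, WWW$) ⊢ (s, b, YWWW$) ⊢ (r, ε, WWW$)
All input consumed; M is in state r.

r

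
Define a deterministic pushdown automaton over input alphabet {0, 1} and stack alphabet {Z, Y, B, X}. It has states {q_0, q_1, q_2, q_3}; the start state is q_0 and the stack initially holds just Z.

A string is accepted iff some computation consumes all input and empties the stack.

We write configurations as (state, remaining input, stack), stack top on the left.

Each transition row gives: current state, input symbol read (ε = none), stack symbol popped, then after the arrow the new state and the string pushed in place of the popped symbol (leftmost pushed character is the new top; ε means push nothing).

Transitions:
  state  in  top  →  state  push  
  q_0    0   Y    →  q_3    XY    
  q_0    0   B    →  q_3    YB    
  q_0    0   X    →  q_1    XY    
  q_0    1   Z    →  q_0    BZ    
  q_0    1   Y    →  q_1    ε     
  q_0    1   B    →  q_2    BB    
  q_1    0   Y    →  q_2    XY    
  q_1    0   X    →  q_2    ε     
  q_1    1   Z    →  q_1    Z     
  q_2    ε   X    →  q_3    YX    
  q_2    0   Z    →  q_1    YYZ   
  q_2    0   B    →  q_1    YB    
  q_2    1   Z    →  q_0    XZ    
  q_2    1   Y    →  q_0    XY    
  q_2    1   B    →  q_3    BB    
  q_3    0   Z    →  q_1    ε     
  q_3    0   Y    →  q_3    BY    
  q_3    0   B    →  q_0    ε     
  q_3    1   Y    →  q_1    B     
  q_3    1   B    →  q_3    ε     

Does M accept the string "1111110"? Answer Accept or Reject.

Accept

(q_0, 1111110, Z)
  read 1, top Z: go to q_0, push BZ → (q_0, 111110, BZ)
  read 1, top B: go to q_2, push BB → (q_2, 11110, BBZ)
  read 1, top B: go to q_3, push BB → (q_3, 1110, BBBZ)
  read 1, top B: go to q_3, push ε → (q_3, 110, BBZ)
  read 1, top B: go to q_3, push ε → (q_3, 10, BZ)
  read 1, top B: go to q_3, push ε → (q_3, 0, Z)
  read 0, top Z: go to q_1, push ε → (q_1, ε, ε)
All input consumed and the stack is empty.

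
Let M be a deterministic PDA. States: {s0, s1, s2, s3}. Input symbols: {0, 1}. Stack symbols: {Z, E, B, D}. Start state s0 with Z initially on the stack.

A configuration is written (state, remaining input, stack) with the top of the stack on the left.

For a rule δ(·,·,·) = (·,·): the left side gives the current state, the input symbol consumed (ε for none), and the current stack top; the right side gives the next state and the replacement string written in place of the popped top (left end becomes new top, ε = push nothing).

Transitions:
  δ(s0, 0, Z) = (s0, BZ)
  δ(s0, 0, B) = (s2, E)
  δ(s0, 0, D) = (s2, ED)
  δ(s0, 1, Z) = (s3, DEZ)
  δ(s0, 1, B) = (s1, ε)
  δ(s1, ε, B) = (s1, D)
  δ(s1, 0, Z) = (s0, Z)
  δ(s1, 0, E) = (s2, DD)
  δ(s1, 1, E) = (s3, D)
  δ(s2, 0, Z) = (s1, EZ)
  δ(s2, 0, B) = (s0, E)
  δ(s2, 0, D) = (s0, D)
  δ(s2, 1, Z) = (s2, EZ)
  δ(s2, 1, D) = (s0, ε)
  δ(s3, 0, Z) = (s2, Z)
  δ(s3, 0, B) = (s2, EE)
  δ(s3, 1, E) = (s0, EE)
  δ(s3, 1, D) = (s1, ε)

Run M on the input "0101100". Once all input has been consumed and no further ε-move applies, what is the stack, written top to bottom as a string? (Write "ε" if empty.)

DDZ

(s0, 0101100, Z)
  read 0, top Z: go to s0, push BZ → (s0, 101100, BZ)
  read 1, top B: go to s1, push ε → (s1, 01100, Z)
  read 0, top Z: go to s0, push Z → (s0, 1100, Z)
  read 1, top Z: go to s3, push DEZ → (s3, 100, DEZ)
  read 1, top D: go to s1, push ε → (s1, 00, EZ)
  read 0, top E: go to s2, push DD → (s2, 0, DDZ)
  read 0, top D: go to s0, push D → (s0, ε, DDZ)
All input consumed in state s0 with stack DDZ.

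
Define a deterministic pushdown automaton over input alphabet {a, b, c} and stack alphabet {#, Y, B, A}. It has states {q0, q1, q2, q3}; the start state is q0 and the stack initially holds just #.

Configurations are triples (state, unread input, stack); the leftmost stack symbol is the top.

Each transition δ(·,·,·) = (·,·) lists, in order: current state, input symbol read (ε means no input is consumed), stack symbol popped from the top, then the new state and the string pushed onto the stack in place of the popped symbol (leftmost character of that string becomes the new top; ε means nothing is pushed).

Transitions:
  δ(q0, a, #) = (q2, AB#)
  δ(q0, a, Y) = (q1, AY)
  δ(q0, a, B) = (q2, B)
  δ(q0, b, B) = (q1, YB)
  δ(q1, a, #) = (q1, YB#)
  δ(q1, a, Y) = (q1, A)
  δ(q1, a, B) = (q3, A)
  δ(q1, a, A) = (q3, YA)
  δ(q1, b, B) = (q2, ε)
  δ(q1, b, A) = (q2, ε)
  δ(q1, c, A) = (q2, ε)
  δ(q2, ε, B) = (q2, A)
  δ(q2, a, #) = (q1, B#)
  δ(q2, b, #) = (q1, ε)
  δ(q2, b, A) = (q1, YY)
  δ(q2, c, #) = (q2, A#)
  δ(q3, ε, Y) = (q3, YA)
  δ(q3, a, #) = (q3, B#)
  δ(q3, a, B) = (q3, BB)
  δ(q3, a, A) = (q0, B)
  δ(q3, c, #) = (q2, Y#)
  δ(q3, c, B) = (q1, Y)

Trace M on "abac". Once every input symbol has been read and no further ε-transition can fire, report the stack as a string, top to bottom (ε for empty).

(q0, abac, #)
  read a, top #: go to q2, push AB# → (q2, bac, AB#)
  read b, top A: go to q1, push YY → (q1, ac, YYB#)
  read a, top Y: go to q1, push A → (q1, c, AYB#)
  read c, top A: go to q2, push ε → (q2, ε, YB#)
All input consumed in state q2 with stack YB#.

YB#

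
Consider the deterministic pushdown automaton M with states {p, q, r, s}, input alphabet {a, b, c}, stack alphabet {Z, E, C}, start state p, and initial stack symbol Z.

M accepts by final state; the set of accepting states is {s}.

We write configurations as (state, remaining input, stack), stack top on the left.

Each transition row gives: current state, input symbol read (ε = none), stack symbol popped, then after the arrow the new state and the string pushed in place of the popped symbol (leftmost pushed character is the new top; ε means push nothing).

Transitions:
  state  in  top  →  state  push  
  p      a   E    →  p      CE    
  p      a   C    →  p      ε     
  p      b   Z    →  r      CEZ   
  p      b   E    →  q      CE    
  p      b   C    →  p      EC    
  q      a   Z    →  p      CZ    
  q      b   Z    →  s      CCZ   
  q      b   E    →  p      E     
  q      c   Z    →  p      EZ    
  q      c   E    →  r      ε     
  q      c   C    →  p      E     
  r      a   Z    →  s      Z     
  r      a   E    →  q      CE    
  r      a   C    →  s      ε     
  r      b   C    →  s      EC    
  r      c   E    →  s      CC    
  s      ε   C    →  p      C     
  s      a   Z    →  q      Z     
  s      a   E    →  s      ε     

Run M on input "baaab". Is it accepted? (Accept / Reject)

(p, baaab, Z)
  read b, top Z: go to r, push CEZ → (r, aaab, CEZ)
  read a, top C: go to s, push ε → (s, aab, EZ)
  read a, top E: go to s, push ε → (s, ab, Z)
  read a, top Z: go to q, push Z → (q, b, Z)
  read b, top Z: go to s, push CCZ → (s, ε, CCZ)
All input consumed; state s ∈ F.

Accept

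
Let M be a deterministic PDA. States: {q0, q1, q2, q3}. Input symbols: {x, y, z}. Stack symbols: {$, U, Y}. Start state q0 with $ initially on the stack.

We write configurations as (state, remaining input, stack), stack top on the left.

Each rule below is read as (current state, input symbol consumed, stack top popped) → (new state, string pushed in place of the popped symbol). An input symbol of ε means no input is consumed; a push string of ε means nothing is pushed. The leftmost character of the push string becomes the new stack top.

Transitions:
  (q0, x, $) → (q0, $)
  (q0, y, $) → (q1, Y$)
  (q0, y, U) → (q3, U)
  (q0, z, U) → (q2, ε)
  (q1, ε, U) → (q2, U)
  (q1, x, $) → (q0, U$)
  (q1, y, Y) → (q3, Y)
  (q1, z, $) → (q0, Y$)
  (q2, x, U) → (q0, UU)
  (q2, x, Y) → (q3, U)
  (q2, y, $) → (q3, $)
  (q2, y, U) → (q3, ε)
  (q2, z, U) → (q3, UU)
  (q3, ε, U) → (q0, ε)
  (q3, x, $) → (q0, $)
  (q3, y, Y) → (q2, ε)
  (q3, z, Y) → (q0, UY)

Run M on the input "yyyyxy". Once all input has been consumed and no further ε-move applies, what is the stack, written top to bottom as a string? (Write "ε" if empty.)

Y$

(q0, yyyyxy, $)
  read y, top $: go to q1, push Y$ → (q1, yyyxy, Y$)
  read y, top Y: go to q3, push Y → (q3, yyxy, Y$)
  read y, top Y: go to q2, push ε → (q2, yxy, $)
  read y, top $: go to q3, push $ → (q3, xy, $)
  read x, top $: go to q0, push $ → (q0, y, $)
  read y, top $: go to q1, push Y$ → (q1, ε, Y$)
All input consumed in state q1 with stack Y$.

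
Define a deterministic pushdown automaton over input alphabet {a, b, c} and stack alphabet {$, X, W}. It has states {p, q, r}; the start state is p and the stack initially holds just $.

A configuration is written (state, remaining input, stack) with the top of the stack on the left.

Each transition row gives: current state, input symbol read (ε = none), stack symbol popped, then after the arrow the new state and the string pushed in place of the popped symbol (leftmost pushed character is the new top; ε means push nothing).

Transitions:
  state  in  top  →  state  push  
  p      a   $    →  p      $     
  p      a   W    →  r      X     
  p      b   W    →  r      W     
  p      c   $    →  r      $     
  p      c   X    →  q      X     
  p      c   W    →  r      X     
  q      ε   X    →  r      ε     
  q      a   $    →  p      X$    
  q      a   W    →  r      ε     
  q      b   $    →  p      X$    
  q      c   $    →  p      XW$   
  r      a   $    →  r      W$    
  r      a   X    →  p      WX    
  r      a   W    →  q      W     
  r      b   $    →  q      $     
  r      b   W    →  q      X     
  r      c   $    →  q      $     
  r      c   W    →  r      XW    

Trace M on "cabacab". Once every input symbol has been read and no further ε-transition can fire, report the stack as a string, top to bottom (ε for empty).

(p, cabacab, $)
  read c, top $: go to r, push $ → (r, abacab, $)
  read a, top $: go to r, push W$ → (r, bacab, W$)
  read b, top W: go to q, push X → (q, acab, X$)
  ε-move, top X: go to r, push ε → (r, acab, $)
  read a, top $: go to r, push W$ → (r, cab, W$)
  read c, top W: go to r, push XW → (r, ab, XW$)
  read a, top X: go to p, push WX → (p, b, WXW$)
  read b, top W: go to r, push W → (r, ε, WXW$)
All input consumed in state r with stack WXW$.

WXW$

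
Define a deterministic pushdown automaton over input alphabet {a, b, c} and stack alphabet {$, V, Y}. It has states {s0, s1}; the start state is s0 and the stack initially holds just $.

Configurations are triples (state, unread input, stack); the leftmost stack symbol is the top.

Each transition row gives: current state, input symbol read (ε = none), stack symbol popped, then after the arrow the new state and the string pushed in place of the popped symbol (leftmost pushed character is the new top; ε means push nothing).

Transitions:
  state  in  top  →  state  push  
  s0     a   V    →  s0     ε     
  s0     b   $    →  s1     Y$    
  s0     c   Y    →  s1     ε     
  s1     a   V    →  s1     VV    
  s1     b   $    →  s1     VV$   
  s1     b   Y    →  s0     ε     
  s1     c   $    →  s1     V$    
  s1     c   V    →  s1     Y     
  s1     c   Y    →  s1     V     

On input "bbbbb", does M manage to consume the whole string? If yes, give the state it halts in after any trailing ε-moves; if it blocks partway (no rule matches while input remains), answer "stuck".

(s0, bbbbb, $)
  read b, top $: go to s1, push Y$ → (s1, bbbb, Y$)
  read b, top Y: go to s0, push ε → (s0, bbb, $)
  read b, top $: go to s1, push Y$ → (s1, bb, Y$)
  read b, top Y: go to s0, push ε → (s0, b, $)
  read b, top $: go to s1, push Y$ → (s1, ε, Y$)
All input consumed; M is in state s1.

s1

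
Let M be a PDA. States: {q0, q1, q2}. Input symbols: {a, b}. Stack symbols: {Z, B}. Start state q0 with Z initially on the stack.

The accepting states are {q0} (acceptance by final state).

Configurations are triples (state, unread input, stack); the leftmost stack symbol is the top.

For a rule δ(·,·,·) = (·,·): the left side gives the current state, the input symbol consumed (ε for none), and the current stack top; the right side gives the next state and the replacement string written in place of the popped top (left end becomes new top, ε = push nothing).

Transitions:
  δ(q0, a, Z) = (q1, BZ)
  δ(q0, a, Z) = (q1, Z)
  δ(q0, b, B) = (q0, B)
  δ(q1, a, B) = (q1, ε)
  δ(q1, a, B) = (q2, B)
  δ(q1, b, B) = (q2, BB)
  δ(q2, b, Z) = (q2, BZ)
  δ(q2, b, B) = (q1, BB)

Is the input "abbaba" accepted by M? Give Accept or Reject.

Reject

No computation consumes all input and reaches a final state.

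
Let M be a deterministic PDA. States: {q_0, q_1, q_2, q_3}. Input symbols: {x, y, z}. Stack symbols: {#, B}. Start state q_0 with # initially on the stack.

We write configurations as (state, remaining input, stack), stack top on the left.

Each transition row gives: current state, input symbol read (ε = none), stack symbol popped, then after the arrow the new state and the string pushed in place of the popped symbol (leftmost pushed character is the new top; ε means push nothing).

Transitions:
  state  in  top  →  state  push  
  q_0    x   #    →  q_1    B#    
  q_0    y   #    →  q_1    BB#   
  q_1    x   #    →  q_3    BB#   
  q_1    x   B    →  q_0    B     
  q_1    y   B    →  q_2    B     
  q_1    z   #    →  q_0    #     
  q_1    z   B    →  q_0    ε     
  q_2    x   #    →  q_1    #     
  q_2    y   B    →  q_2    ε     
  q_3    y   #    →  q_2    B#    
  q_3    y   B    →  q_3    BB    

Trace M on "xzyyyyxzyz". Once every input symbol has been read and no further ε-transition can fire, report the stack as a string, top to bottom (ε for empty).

B#

(q_0, xzyyyyxzyz, #)
  read x, top #: go to q_1, push B# → (q_1, zyyyyxzyz, B#)
  read z, top B: go to q_0, push ε → (q_0, yyyyxzyz, #)
  read y, top #: go to q_1, push BB# → (q_1, yyyxzyz, BB#)
  read y, top B: go to q_2, push B → (q_2, yyxzyz, BB#)
  read y, top B: go to q_2, push ε → (q_2, yxzyz, B#)
  read y, top B: go to q_2, push ε → (q_2, xzyz, #)
  read x, top #: go to q_1, push # → (q_1, zyz, #)
  read z, top #: go to q_0, push # → (q_0, yz, #)
  read y, top #: go to q_1, push BB# → (q_1, z, BB#)
  read z, top B: go to q_0, push ε → (q_0, ε, B#)
All input consumed in state q_0 with stack B#.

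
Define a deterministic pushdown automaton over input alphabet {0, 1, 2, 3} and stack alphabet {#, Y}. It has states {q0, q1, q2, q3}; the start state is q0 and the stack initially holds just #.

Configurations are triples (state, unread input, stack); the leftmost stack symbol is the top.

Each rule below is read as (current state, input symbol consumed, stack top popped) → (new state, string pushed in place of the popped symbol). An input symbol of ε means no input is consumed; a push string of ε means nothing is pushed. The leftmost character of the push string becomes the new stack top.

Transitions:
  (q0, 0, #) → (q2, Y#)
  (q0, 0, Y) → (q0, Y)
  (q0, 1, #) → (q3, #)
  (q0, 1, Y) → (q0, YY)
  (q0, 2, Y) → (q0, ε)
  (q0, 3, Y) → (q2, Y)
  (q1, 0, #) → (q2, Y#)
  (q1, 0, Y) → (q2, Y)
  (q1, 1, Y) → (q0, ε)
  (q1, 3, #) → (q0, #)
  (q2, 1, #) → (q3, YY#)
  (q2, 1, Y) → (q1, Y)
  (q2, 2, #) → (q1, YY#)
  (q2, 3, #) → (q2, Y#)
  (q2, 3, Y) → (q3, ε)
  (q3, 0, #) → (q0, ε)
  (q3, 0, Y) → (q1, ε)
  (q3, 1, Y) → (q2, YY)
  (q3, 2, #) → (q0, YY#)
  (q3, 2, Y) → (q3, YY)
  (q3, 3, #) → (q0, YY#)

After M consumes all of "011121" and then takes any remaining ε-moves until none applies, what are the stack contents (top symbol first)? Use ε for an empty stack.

(q0, 011121, #)
  read 0, top #: go to q2, push Y# → (q2, 11121, Y#)
  read 1, top Y: go to q1, push Y → (q1, 1121, Y#)
  read 1, top Y: go to q0, push ε → (q0, 121, #)
  read 1, top #: go to q3, push # → (q3, 21, #)
  read 2, top #: go to q0, push YY# → (q0, 1, YY#)
  read 1, top Y: go to q0, push YY → (q0, ε, YYY#)
All input consumed in state q0 with stack YYY#.

YYY#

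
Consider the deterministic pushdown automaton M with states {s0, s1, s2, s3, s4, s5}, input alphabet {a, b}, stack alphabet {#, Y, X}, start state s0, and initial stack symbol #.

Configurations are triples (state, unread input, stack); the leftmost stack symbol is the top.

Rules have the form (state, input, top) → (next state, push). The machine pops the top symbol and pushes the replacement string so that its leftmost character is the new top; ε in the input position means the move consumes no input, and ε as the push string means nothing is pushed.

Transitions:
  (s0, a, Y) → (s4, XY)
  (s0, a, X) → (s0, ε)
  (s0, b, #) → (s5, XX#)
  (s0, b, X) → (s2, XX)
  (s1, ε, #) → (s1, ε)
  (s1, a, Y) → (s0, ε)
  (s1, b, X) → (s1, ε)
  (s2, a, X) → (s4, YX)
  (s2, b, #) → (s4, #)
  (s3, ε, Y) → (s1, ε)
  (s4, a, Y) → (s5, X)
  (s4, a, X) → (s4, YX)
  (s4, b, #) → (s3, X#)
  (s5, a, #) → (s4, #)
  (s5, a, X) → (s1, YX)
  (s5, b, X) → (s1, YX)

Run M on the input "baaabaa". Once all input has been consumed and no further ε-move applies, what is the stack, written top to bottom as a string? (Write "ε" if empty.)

XXX#

(s0, baaabaa, #)
  read b, top #: go to s5, push XX# → (s5, aaabaa, XX#)
  read a, top X: go to s1, push YX → (s1, aabaa, YXX#)
  read a, top Y: go to s0, push ε → (s0, abaa, XX#)
  read a, top X: go to s0, push ε → (s0, baa, X#)
  read b, top X: go to s2, push XX → (s2, aa, XX#)
  read a, top X: go to s4, push YX → (s4, a, YXX#)
  read a, top Y: go to s5, push X → (s5, ε, XXX#)
All input consumed in state s5 with stack XXX#.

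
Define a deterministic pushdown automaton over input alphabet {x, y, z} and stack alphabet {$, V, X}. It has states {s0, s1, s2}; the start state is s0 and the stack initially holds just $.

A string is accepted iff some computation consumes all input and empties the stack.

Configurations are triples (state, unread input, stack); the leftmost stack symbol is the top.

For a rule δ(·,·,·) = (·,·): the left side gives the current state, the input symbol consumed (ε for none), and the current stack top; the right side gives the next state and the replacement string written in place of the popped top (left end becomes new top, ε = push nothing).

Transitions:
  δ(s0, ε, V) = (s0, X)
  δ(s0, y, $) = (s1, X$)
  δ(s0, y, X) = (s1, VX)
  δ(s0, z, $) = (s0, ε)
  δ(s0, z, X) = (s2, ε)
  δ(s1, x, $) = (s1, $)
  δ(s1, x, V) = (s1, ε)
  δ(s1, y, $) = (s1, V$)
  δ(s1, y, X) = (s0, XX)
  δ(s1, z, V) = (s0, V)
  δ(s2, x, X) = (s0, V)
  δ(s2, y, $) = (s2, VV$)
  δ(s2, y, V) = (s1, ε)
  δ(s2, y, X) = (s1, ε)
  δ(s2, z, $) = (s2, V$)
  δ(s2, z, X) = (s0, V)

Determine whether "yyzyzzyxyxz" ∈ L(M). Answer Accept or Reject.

Reject

(s0, yyzyzzyxyxz, $) ⊢ (s1, yzyzzyxyxz, X$) ⊢ (s0, zyzzyxyxz, XX$) ⊢ (s2, yzzyxyxz, X$) ⊢ (s1, zzyxyxz, $)
No transition applies at (s1, zzyxyxz, $); input not fully consumed.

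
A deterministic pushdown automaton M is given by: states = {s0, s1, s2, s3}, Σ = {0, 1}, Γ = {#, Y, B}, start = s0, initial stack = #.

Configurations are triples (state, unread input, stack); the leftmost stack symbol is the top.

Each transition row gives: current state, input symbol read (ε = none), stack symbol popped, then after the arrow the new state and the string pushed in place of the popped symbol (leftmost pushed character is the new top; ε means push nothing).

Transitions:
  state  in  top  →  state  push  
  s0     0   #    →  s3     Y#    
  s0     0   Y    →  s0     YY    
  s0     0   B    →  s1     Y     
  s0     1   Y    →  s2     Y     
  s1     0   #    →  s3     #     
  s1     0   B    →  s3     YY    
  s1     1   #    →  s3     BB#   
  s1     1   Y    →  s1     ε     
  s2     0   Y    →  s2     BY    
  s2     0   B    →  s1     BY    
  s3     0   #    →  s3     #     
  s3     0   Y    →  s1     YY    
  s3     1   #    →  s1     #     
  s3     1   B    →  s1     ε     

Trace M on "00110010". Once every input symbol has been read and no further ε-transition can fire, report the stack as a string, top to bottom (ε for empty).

(s0, 00110010, #) ⊢ (s3, 0110010, Y#) ⊢ (s1, 110010, YY#) ⊢ (s1, 10010, Y#) ⊢ (s1, 0010, #) ⊢ (s3, 010, #) ⊢ (s3, 10, #) ⊢ (s1, 0, #) ⊢ (s3, ε, #)
All input consumed in state s3 with stack #.

#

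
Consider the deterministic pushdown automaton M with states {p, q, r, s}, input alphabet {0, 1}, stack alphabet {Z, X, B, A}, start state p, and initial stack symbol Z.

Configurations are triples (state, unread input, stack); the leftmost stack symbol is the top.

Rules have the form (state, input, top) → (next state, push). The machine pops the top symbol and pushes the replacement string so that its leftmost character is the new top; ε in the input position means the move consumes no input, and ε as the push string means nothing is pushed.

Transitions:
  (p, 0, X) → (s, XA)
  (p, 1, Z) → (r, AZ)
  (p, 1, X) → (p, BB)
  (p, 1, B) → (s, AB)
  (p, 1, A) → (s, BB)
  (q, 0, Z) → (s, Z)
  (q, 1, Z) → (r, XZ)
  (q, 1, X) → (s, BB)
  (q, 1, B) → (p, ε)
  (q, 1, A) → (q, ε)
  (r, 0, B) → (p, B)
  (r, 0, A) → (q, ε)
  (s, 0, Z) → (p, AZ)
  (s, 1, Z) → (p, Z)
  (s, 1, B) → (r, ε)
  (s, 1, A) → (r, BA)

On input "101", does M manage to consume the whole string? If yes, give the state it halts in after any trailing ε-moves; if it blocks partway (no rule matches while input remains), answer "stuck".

(p, 101, Z) ⊢ (r, 01, AZ) ⊢ (q, 1, Z) ⊢ (r, ε, XZ)
All input consumed; M is in state r.

r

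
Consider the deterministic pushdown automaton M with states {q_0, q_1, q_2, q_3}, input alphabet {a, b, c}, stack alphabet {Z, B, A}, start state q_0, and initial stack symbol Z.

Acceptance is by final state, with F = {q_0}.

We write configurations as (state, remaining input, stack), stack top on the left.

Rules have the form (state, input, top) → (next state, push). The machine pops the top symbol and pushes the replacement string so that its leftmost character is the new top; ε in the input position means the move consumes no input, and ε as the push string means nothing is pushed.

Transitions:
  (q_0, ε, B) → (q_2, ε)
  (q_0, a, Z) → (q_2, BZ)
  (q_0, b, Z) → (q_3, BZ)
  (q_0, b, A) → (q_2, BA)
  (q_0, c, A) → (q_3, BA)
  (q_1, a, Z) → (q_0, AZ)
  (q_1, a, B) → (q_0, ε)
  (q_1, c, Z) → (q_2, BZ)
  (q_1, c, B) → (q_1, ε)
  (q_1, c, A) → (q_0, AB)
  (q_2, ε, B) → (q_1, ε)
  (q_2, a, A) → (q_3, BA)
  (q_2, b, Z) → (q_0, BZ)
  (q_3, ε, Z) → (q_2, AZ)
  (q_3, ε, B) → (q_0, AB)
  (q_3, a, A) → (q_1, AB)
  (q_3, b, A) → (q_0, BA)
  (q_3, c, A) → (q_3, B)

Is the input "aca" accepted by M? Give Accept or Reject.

(q_0, aca, Z)
  read a, top Z: go to q_2, push BZ → (q_2, ca, BZ)
  ε-move, top B: go to q_1, push ε → (q_1, ca, Z)
  read c, top Z: go to q_2, push BZ → (q_2, a, BZ)
  ε-move, top B: go to q_1, push ε → (q_1, a, Z)
  read a, top Z: go to q_0, push AZ → (q_0, ε, AZ)
All input consumed; state q_0 ∈ F.

Accept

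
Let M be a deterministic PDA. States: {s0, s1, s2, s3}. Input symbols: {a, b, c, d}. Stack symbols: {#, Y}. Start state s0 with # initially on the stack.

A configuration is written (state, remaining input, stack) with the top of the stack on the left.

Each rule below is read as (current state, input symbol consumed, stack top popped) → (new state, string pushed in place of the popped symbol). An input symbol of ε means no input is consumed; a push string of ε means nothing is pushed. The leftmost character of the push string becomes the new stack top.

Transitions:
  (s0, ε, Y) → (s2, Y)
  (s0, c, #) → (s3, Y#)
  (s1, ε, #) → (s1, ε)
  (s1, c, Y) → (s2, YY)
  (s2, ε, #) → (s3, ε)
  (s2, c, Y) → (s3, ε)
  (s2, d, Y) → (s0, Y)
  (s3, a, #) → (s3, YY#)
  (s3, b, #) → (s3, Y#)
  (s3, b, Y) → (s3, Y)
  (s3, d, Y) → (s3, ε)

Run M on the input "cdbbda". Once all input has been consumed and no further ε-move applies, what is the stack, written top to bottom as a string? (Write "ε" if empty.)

(s0, cdbbda, #)
  read c, top #: go to s3, push Y# → (s3, dbbda, Y#)
  read d, top Y: go to s3, push ε → (s3, bbda, #)
  read b, top #: go to s3, push Y# → (s3, bda, Y#)
  read b, top Y: go to s3, push Y → (s3, da, Y#)
  read d, top Y: go to s3, push ε → (s3, a, #)
  read a, top #: go to s3, push YY# → (s3, ε, YY#)
All input consumed in state s3 with stack YY#.

YY#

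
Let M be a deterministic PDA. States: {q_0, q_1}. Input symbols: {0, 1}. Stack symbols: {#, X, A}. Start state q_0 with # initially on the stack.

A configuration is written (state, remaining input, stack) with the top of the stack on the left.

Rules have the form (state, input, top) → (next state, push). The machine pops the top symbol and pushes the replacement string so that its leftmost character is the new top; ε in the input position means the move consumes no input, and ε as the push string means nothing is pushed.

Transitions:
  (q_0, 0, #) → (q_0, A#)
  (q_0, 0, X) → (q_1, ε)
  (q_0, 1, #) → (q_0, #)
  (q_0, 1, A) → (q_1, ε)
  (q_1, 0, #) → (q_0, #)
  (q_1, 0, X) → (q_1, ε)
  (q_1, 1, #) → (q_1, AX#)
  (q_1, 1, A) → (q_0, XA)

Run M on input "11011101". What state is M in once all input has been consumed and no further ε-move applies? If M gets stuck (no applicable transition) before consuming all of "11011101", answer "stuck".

q_0

(q_0, 11011101, #) ⊢ (q_0, 1011101, #) ⊢ (q_0, 011101, #) ⊢ (q_0, 11101, A#) ⊢ (q_1, 1101, #) ⊢ (q_1, 101, AX#) ⊢ (q_0, 01, XAX#) ⊢ (q_1, 1, AX#) ⊢ (q_0, ε, XAX#)
All input consumed; M is in state q_0.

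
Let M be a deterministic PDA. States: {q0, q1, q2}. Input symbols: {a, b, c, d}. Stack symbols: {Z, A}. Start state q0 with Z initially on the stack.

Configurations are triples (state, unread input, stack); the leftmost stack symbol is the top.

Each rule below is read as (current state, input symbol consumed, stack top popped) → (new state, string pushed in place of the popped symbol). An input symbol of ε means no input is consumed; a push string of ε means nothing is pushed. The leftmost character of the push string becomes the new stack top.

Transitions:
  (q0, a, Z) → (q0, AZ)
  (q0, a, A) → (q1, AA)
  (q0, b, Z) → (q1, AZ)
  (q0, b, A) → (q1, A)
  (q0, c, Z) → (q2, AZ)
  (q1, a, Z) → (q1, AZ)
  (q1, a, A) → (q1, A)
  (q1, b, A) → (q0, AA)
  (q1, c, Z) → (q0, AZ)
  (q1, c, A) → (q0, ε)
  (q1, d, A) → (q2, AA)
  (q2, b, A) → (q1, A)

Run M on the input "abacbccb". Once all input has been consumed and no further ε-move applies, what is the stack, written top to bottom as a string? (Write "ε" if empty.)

AZ

(q0, abacbccb, Z)
  read a, top Z: go to q0, push AZ → (q0, bacbccb, AZ)
  read b, top A: go to q1, push A → (q1, acbccb, AZ)
  read a, top A: go to q1, push A → (q1, cbccb, AZ)
  read c, top A: go to q0, push ε → (q0, bccb, Z)
  read b, top Z: go to q1, push AZ → (q1, ccb, AZ)
  read c, top A: go to q0, push ε → (q0, cb, Z)
  read c, top Z: go to q2, push AZ → (q2, b, AZ)
  read b, top A: go to q1, push A → (q1, ε, AZ)
All input consumed in state q1 with stack AZ.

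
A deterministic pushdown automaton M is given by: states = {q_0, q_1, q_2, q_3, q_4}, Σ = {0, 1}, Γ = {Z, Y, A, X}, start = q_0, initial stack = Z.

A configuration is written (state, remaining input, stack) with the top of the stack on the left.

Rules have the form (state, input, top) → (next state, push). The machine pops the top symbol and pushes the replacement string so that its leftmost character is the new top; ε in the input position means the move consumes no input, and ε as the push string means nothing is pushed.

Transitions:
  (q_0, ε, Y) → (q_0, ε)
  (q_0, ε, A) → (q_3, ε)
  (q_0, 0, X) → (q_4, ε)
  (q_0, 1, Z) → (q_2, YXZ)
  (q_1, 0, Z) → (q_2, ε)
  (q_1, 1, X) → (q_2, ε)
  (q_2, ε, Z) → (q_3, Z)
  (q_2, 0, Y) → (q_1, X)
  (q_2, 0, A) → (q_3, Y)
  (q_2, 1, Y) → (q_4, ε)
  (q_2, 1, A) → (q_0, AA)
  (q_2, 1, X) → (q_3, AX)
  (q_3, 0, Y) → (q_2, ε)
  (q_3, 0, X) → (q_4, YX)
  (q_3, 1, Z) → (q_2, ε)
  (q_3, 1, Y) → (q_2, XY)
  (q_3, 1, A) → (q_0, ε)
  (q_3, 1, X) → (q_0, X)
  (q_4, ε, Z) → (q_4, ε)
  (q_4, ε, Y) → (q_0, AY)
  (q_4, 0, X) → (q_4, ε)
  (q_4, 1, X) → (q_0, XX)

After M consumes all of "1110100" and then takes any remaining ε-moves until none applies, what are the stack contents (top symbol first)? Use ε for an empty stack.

ε

(q_0, 1110100, Z) ⊢ (q_2, 110100, YXZ) ⊢ (q_4, 10100, XZ) ⊢ (q_0, 0100, XXZ) ⊢ (q_4, 100, XZ) ⊢ (q_0, 00, XXZ) ⊢ (q_4, 0, XZ) ⊢ (q_4, ε, Z) ⊢ (q_4, ε, ε)
All input consumed in state q_4 with stack ε.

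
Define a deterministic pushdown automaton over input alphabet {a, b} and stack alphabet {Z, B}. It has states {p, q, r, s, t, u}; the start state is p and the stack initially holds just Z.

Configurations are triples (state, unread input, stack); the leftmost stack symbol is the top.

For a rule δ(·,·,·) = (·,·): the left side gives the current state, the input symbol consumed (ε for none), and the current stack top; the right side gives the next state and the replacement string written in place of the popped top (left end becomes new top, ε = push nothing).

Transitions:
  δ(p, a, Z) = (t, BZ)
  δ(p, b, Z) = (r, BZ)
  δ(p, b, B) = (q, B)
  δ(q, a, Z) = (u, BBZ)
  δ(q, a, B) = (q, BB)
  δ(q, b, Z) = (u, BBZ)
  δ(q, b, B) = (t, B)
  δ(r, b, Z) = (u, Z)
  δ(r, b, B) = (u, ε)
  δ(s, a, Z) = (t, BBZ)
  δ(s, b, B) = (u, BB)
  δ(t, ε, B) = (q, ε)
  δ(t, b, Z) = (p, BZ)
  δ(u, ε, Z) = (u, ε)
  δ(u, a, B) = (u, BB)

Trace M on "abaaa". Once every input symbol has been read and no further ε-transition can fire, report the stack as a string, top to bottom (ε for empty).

(p, abaaa, Z)
  read a, top Z: go to t, push BZ → (t, baaa, BZ)
  ε-move, top B: go to q, push ε → (q, baaa, Z)
  read b, top Z: go to u, push BBZ → (u, aaa, BBZ)
  read a, top B: go to u, push BB → (u, aa, BBBZ)
  read a, top B: go to u, push BB → (u, a, BBBBZ)
  read a, top B: go to u, push BB → (u, ε, BBBBBZ)
All input consumed in state u with stack BBBBBZ.

BBBBBZ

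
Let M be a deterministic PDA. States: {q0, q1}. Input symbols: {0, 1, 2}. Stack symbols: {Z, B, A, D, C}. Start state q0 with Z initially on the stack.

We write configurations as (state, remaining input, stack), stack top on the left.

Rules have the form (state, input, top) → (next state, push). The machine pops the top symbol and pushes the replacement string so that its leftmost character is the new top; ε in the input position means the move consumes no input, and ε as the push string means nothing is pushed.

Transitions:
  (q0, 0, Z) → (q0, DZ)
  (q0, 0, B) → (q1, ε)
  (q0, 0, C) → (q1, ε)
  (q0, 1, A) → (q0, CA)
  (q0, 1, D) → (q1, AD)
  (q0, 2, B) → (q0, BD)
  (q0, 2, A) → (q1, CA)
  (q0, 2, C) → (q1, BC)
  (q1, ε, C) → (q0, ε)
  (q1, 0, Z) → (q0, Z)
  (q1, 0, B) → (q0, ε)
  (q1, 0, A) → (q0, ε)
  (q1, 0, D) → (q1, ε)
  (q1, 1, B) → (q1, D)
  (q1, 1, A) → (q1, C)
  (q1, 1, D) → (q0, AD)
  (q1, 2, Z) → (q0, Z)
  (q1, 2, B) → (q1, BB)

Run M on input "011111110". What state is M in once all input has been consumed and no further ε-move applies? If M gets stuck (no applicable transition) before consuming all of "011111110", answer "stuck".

q0

(q0, 011111110, Z)
  read 0, top Z: go to q0, push DZ → (q0, 11111110, DZ)
  read 1, top D: go to q1, push AD → (q1, 1111110, ADZ)
  read 1, top A: go to q1, push C → (q1, 111110, CDZ)
  ε-move, top C: go to q0, push ε → (q0, 111110, DZ)
  read 1, top D: go to q1, push AD → (q1, 11110, ADZ)
  read 1, top A: go to q1, push C → (q1, 1110, CDZ)
  ε-move, top C: go to q0, push ε → (q0, 1110, DZ)
  read 1, top D: go to q1, push AD → (q1, 110, ADZ)
  read 1, top A: go to q1, push C → (q1, 10, CDZ)
  ε-move, top C: go to q0, push ε → (q0, 10, DZ)
  read 1, top D: go to q1, push AD → (q1, 0, ADZ)
  read 0, top A: go to q0, push ε → (q0, ε, DZ)
All input consumed; M is in state q0.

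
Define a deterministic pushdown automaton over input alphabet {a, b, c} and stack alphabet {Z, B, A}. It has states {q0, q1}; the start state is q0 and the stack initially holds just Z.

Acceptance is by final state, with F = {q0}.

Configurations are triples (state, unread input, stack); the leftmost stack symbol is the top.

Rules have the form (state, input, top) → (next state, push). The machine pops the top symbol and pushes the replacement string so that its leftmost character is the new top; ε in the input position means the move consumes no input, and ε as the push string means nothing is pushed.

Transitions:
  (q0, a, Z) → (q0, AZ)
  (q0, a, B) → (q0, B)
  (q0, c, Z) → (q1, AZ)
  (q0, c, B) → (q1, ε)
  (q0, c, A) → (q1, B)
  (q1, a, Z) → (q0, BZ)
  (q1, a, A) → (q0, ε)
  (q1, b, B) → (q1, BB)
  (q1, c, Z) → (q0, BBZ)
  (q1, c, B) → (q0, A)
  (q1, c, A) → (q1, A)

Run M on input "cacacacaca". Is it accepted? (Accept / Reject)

(q0, cacacacaca, Z)
  read c, top Z: go to q1, push AZ → (q1, acacacaca, AZ)
  read a, top A: go to q0, push ε → (q0, cacacaca, Z)
  read c, top Z: go to q1, push AZ → (q1, acacaca, AZ)
  read a, top A: go to q0, push ε → (q0, cacaca, Z)
  read c, top Z: go to q1, push AZ → (q1, acaca, AZ)
  read a, top A: go to q0, push ε → (q0, caca, Z)
  read c, top Z: go to q1, push AZ → (q1, aca, AZ)
  read a, top A: go to q0, push ε → (q0, ca, Z)
  read c, top Z: go to q1, push AZ → (q1, a, AZ)
  read a, top A: go to q0, push ε → (q0, ε, Z)
All input consumed; state q0 ∈ F.

Accept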